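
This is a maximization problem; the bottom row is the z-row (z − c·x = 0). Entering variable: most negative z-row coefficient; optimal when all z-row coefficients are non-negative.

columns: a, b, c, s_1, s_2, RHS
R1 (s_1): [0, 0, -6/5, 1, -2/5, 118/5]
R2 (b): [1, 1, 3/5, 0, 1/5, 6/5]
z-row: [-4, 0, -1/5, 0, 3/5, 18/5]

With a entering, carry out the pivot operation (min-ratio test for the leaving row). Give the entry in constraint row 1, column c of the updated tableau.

-6/5

Ratio test on column a — row 1: entry 0 ≤ 0; row 2: (6/5)/1 = 6/5. Minimum is 6/5 at row 2 (b leaves); pivot element 1.
Divide row 2 by 1; eliminate column a from the other rows.
Row 1 update in column c: -6/5 − 0·(3/5) = -6/5.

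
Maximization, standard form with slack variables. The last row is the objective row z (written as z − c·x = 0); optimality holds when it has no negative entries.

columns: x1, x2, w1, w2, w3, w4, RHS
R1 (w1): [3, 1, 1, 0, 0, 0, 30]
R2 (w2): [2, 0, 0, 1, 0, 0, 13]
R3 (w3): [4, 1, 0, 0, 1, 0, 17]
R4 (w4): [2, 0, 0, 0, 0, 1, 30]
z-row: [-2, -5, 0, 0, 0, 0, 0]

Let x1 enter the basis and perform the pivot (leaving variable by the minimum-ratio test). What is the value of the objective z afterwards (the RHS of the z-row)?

17/2

Ratio test on column x1 — row 1: 30/3 = 10; row 2: 13/2 = 13/2; row 3: 17/4 = 17/4; row 4: 30/2 = 15. Minimum is 17/4 at row 3 (w3 leaves); pivot element 4.
Pivot on row 3; the z-row RHS becomes 0 − (-2)·(17/4) = 17/2.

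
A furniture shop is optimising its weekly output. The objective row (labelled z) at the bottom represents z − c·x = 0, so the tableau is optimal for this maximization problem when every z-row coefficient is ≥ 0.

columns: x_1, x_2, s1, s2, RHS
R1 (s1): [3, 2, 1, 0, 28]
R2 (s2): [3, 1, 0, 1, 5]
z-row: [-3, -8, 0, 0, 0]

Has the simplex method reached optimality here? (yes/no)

no

The z-row has a negative entry -8 in column x_2, so it is not optimal.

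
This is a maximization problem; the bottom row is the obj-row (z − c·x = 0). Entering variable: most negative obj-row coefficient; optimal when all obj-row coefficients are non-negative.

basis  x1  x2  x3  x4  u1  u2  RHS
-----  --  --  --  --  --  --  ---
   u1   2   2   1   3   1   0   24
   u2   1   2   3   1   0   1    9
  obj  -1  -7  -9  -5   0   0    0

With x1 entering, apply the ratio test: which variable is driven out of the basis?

Column x1 entries and ratios — u1: 24/2 = 12; u2: 9/1 = 9.
Smallest ratio is 9 in the row of u2, so u2 leaves.

u2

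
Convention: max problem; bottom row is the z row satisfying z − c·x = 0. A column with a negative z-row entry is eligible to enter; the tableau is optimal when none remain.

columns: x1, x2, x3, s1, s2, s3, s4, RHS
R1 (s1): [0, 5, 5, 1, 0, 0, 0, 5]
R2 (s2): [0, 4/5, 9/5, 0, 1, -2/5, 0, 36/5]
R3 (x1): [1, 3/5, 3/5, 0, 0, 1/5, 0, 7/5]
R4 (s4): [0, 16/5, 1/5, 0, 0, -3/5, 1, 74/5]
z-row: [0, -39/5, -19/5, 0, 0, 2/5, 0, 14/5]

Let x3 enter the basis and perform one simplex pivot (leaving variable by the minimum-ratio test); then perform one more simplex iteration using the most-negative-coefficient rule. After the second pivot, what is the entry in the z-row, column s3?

Ratio test on column x3 — row 1: 5/5 = 1; row 2: (36/5)/(9/5) = 4; row 3: (7/5)/(3/5) = 7/3; row 4: (74/5)/(1/5) = 74. Minimum is 1 at row 1 (s1 leaves); pivot element 5.
Divide row 1 by 5; eliminate column x3 from the other rows.
Second iteration: most negative z-row entry is -4 in column x2, so x2 enters.
Ratio test on column x2 — row 1: 1/1 = 1; row 2: entry -1 ≤ 0; row 3: entry 0 ≤ 0; row 4: (73/5)/3 = 73/15. Minimum is 1 at row 1 (x3 leaves); pivot element 1.
Divide row 1 by 1; eliminate column x2 from the other rows.
After both pivots, the entry at the z-row, column s3 is 2/5.

2/5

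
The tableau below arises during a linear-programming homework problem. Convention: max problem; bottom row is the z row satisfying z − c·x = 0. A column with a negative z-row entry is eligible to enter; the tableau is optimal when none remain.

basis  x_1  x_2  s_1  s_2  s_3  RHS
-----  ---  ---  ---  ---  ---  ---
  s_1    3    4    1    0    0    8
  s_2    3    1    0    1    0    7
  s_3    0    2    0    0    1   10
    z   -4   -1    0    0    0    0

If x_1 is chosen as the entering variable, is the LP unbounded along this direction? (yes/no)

Column x_1 has positive entries in row(s) 1, 2, so the ratio test bounds it — not unbounded.

no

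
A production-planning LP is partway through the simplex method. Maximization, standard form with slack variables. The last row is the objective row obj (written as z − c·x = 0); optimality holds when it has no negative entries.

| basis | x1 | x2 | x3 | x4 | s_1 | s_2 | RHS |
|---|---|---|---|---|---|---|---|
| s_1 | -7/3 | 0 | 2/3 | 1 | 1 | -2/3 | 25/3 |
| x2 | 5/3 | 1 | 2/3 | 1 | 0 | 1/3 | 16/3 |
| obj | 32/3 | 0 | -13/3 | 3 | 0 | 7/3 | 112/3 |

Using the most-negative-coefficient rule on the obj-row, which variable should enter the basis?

x3

Negative obj-row entries: x3: -13/3.
The most negative is -13/3 in column x3, so x3 enters.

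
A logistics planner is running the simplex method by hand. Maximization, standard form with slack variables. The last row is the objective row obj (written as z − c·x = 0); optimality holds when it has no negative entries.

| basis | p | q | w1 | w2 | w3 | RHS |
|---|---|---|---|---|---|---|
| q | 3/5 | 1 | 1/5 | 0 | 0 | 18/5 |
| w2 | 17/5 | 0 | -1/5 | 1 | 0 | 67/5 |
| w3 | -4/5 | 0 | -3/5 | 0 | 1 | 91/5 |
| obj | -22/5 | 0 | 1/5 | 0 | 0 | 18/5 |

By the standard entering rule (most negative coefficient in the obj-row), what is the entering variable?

Negative obj-row entries: p: -22/5.
The most negative is -22/5 in column p, so p enters.

p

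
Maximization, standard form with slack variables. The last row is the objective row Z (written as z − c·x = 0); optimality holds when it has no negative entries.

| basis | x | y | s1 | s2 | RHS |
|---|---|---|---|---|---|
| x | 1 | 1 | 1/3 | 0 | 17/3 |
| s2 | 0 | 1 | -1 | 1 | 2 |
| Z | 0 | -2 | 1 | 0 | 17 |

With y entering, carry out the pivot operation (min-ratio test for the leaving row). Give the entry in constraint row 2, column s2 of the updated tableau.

1

Ratio test on column y — row 1: (17/3)/1 = 17/3; row 2: 2/1 = 2. Minimum is 2 at row 2 (s2 leaves); pivot element 1.
Divide row 2 by 1; eliminate column y from the other rows.
In the new row 2, the s2 entry is the old entry divided by the pivot: 1/1 = 1.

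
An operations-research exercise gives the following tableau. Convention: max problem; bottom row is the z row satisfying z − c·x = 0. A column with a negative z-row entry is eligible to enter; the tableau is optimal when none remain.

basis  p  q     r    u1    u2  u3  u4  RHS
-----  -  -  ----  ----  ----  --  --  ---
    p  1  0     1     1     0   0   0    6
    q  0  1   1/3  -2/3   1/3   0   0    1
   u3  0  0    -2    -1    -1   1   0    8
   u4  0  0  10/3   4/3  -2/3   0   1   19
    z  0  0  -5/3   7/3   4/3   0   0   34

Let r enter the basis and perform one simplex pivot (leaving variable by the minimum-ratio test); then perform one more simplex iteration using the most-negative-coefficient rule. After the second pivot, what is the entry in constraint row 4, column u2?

-4/3

Ratio test on column r — row 1: 6/1 = 6; row 2: 1/(1/3) = 3; row 3: entry -2 ≤ 0; row 4: 19/(10/3) = 57/10. Minimum is 3 at row 2 (q leaves); pivot element 1/3.
Divide row 2 by 1/3; eliminate column r from the other rows.
Second iteration: most negative z-row entry is -1 in column u1, so u1 enters.
Ratio test on column u1 — row 1: 3/3 = 1; row 2: entry -2 ≤ 0; row 3: entry -5 ≤ 0; row 4: 9/8 = 9/8. Minimum is 1 at row 1 (p leaves); pivot element 3.
Divide row 1 by 3; eliminate column u1 from the other rows.
After both pivots, the entry at constraint row 4, column u2 is -4/3.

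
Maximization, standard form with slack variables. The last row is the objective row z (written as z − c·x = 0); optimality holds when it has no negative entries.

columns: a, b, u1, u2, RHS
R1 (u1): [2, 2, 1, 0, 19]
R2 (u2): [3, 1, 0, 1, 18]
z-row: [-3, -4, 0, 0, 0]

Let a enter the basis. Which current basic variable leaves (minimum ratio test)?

Column a entries and ratios — u1: 19/2 = 19/2; u2: 18/3 = 6.
Smallest ratio is 6 in the row of u2, so u2 leaves.

u2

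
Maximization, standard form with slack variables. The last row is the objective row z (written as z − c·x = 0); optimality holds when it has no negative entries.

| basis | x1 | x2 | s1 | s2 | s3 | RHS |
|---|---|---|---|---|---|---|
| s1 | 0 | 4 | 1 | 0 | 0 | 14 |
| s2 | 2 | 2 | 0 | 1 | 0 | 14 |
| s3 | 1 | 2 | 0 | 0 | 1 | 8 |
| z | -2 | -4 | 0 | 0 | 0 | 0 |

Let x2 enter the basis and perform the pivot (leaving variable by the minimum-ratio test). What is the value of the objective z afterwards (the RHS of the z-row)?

14

Ratio test on column x2 — row 1: 14/4 = 7/2; row 2: 14/2 = 7; row 3: 8/2 = 4. Minimum is 7/2 at row 1 (s1 leaves); pivot element 4.
Pivot on row 1; the z-row RHS becomes 0 − (-4)·(7/2) = 14.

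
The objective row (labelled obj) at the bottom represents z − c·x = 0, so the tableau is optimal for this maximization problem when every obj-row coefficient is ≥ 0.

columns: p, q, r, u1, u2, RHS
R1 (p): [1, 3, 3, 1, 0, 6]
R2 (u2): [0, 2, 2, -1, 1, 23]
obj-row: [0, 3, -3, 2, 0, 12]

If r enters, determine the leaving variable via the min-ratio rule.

p

Column r entries and ratios — p: 6/3 = 2; u2: 23/2 = 23/2.
Smallest ratio is 2 in the row of p, so p leaves.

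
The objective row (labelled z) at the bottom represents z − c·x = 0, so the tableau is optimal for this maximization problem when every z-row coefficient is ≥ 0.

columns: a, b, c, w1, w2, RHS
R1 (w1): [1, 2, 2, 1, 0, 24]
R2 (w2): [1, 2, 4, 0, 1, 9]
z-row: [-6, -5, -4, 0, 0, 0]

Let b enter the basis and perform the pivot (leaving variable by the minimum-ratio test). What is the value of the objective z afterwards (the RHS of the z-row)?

Ratio test on column b — row 1: 24/2 = 12; row 2: 9/2 = 9/2. Minimum is 9/2 at row 2 (w2 leaves); pivot element 2.
Pivot on row 2; the z-row RHS becomes 0 − (-5)·(9/2) = 45/2.

45/2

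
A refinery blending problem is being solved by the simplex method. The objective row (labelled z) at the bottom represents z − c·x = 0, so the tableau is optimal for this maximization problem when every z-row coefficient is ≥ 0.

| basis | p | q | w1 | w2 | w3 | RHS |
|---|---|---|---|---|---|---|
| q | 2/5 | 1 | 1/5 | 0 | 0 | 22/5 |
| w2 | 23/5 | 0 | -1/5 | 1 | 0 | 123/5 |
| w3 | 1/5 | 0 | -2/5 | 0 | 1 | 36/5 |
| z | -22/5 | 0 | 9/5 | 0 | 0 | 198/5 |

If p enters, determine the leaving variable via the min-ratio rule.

w2

Column p entries and ratios — q: (22/5)/(2/5) = 11; w2: (123/5)/(23/5) = 123/23; w3: (36/5)/(1/5) = 36.
Smallest ratio is 123/23 in the row of w2, so w2 leaves.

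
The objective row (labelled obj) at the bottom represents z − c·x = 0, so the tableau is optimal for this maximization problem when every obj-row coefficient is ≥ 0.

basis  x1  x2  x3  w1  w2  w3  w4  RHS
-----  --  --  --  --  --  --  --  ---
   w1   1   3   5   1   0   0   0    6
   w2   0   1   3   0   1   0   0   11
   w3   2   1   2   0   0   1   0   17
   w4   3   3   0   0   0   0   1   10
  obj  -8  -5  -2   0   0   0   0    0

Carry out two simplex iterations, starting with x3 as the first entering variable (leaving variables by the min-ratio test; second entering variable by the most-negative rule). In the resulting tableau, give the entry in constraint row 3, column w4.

Ratio test on column x3 — row 1: 6/5 = 6/5; row 2: 11/3 = 11/3; row 3: 17/2 = 17/2; row 4: entry 0 ≤ 0. Minimum is 6/5 at row 1 (w1 leaves); pivot element 5.
Divide row 1 by 5; eliminate column x3 from the other rows.
Second iteration: most negative obj-row entry is -38/5 in column x1, so x1 enters.
Ratio test on column x1 — row 1: (6/5)/(1/5) = 6; row 2: entry -3/5 ≤ 0; row 3: (73/5)/(8/5) = 73/8; row 4: 10/3 = 10/3. Minimum is 10/3 at row 4 (w4 leaves); pivot element 3.
Divide row 4 by 3; eliminate column x1 from the other rows.
After both pivots, the entry at constraint row 3, column w4 is -8/15.

-8/15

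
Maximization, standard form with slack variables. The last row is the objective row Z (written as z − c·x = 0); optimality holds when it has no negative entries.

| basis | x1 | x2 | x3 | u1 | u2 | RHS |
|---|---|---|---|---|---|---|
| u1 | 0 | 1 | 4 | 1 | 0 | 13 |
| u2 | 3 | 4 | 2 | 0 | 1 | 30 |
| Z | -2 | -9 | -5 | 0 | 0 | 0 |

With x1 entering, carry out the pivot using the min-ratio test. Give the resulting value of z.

Ratio test on column x1 — row 1: entry 0 ≤ 0; row 2: 30/3 = 10. Minimum is 10 at row 2 (u2 leaves); pivot element 3.
Pivot on row 2; the Z-row RHS becomes 0 − (-2)·10 = 20.

20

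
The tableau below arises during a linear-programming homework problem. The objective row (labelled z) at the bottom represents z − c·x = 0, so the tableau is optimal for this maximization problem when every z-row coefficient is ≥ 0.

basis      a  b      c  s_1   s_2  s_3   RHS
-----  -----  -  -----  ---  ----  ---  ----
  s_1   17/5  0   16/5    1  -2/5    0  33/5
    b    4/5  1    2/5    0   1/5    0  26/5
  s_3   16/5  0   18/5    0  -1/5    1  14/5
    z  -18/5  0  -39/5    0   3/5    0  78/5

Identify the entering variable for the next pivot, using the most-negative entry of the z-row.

c

Negative z-row entries: a: -18/5, c: -39/5.
The most negative is -39/5 in column c, so c enters.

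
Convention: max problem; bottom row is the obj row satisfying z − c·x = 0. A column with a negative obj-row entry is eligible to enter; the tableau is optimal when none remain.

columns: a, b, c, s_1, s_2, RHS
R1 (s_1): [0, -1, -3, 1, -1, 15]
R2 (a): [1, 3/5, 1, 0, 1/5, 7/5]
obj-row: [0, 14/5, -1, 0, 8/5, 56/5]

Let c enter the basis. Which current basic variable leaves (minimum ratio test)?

a

Column c entries and ratios — s_1: -3 ≤ 0, skip; a: (7/5)/1 = 7/5.
Smallest ratio is 7/5 in the row of a, so a leaves.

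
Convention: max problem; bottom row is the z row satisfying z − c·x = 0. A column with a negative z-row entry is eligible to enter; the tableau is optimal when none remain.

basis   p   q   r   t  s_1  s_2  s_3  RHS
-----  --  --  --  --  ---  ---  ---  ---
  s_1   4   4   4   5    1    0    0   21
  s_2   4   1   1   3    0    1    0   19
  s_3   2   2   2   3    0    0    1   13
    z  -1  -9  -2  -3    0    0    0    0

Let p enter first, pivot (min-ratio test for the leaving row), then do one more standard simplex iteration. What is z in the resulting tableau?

127/12

Ratio test on column p — row 1: 21/4 = 21/4; row 2: 19/4 = 19/4; row 3: 13/2 = 13/2. Minimum is 19/4 at row 2 (s_2 leaves); pivot element 4.
Pivot on row 2; the z-row RHS becomes 0 − (-1)·(19/4) = 19/4.
Next entering variable (most negative z-row entry -35/4): q.
Ratio test on column q — row 1: 2/3 = 2/3; row 2: (19/4)/(1/4) = 19; row 3: (7/2)/(3/2) = 7/3. Minimum is 2/3 at row 1 (s_1 leaves); pivot element 3.
After the second pivot the z-row RHS is 19/4 − (-35/4)·(2/3) = 127/12.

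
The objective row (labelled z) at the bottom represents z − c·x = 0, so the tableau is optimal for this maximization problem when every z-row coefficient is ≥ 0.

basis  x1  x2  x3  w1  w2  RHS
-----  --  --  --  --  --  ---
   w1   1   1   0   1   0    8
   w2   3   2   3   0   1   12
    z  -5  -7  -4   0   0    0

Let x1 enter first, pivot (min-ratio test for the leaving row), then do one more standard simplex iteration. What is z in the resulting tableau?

Ratio test on column x1 — row 1: 8/1 = 8; row 2: 12/3 = 4. Minimum is 4 at row 2 (w2 leaves); pivot element 3.
Pivot on row 2; the z-row RHS becomes 0 − (-5)·4 = 20.
Next entering variable (most negative z-row entry -11/3): x2.
Ratio test on column x2 — row 1: 4/(1/3) = 12; row 2: 4/(2/3) = 6. Minimum is 6 at row 2 (x1 leaves); pivot element 2/3.
After the second pivot the z-row RHS is 20 − (-11/3)·6 = 42.

42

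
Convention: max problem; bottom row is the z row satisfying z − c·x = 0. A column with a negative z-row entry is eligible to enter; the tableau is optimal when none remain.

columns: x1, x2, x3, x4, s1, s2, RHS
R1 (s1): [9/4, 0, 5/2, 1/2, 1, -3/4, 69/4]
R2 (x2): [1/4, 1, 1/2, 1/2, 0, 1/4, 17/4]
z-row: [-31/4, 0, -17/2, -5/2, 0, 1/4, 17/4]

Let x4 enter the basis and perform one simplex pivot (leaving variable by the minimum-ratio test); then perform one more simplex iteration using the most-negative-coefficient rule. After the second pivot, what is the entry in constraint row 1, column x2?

-1/2

Ratio test on column x4 — row 1: (69/4)/(1/2) = 69/2; row 2: (17/4)/(1/2) = 17/2. Minimum is 17/2 at row 2 (x2 leaves); pivot element 1/2.
Divide row 2 by 1/2; eliminate column x4 from the other rows.
Second iteration: most negative z-row entry is -13/2 in column x1, so x1 enters.
Ratio test on column x1 — row 1: 13/2 = 13/2; row 2: (17/2)/(1/2) = 17. Minimum is 13/2 at row 1 (s1 leaves); pivot element 2.
Divide row 1 by 2; eliminate column x1 from the other rows.
After both pivots, the entry at constraint row 1, column x2 is -1/2.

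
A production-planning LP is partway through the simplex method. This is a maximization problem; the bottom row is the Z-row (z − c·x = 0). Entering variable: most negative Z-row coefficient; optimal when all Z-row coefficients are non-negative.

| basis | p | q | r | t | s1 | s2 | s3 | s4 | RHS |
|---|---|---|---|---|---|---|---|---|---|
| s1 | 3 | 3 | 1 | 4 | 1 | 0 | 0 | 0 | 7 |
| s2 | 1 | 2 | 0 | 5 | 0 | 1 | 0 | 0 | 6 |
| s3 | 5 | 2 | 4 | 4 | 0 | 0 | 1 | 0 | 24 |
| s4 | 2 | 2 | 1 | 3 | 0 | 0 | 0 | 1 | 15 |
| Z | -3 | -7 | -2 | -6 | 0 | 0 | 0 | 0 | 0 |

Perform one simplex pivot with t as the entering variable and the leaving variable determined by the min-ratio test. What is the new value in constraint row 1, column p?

11/5

Ratio test on column t — row 1: 7/4 = 7/4; row 2: 6/5 = 6/5; row 3: 24/4 = 6; row 4: 15/3 = 5. Minimum is 6/5 at row 2 (s2 leaves); pivot element 5.
Divide row 2 by 5; eliminate column t from the other rows.
Row 1 update in column p: 3 − 4·(1/5) = 11/5.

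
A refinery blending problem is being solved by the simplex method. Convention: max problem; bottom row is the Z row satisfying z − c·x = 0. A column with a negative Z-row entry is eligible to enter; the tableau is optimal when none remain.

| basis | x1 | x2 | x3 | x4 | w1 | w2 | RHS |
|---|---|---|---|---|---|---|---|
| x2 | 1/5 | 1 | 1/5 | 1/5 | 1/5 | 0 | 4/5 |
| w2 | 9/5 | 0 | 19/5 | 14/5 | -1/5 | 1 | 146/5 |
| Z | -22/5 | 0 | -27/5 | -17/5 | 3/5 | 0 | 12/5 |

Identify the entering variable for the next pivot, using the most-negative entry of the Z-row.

Negative Z-row entries: x1: -22/5, x3: -27/5, x4: -17/5.
The most negative is -27/5 in column x3, so x3 enters.

x3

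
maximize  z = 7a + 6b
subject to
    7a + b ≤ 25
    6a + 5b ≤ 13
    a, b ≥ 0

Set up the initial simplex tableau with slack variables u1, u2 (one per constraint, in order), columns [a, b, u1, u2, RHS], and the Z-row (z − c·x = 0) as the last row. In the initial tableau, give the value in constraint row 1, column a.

Constraint 1 has coefficient 7 on a.

7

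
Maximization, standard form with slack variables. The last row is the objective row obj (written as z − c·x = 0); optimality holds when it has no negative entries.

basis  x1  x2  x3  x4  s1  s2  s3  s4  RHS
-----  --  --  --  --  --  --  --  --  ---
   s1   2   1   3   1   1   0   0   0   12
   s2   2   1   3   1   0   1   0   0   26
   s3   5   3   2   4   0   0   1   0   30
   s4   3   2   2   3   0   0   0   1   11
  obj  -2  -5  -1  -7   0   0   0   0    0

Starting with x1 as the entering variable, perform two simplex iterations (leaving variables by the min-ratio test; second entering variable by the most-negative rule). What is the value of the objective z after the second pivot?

Ratio test on column x1 — row 1: 12/2 = 6; row 2: 26/2 = 13; row 3: 30/5 = 6; row 4: 11/3 = 11/3. Minimum is 11/3 at row 4 (s4 leaves); pivot element 3.
Pivot on row 4; the obj-row RHS becomes 0 − (-2)·(11/3) = 22/3.
Next entering variable (most negative obj-row entry -5): x4.
Ratio test on column x4 — row 1: entry -1 ≤ 0; row 2: entry -1 ≤ 0; row 3: entry -1 ≤ 0; row 4: (11/3)/1 = 11/3. Minimum is 11/3 at row 4 (x1 leaves); pivot element 1.
After the second pivot the obj-row RHS is 22/3 − (-5)·(11/3) = 77/3.

77/3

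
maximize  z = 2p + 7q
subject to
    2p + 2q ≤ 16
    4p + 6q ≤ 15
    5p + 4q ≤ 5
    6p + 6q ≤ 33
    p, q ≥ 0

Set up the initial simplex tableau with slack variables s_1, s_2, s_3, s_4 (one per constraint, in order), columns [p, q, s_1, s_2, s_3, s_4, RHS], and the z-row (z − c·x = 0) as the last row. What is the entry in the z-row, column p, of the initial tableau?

-2

The z-row carries the negated objective coefficients: the p entry is -2.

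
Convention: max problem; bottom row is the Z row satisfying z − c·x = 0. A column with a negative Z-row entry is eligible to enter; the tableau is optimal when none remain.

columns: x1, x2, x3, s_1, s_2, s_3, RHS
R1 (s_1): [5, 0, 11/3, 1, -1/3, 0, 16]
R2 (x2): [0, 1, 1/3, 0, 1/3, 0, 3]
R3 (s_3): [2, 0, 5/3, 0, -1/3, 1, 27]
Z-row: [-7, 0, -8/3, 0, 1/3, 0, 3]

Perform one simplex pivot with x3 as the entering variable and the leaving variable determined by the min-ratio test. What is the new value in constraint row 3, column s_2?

Ratio test on column x3 — row 1: 16/(11/3) = 48/11; row 2: 3/(1/3) = 9; row 3: 27/(5/3) = 81/5. Minimum is 48/11 at row 1 (s_1 leaves); pivot element 11/3.
Divide row 1 by 11/3; eliminate column x3 from the other rows.
Row 3 update in column s_2: -1/3 − (5/3)·(-1/11) = -2/11.

-2/11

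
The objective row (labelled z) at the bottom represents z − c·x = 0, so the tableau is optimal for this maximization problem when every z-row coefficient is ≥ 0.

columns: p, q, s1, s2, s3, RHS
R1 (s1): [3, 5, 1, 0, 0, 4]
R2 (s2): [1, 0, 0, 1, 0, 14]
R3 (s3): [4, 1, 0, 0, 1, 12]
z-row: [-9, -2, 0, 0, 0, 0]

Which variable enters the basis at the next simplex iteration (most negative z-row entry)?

p

Negative z-row entries: p: -9, q: -2.
The most negative is -9 in column p, so p enters.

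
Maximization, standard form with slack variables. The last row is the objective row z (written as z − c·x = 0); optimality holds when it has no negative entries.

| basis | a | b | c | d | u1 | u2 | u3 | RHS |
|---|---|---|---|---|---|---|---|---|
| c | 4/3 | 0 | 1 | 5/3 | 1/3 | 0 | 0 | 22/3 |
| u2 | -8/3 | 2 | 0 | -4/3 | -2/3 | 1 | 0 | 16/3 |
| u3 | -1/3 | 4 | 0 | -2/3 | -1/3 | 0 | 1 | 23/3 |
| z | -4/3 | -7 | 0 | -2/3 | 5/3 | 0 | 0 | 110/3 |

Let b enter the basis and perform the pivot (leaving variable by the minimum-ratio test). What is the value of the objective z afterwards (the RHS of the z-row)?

601/12

Ratio test on column b — row 1: entry 0 ≤ 0; row 2: (16/3)/2 = 8/3; row 3: (23/3)/4 = 23/12. Minimum is 23/12 at row 3 (u3 leaves); pivot element 4.
Pivot on row 3; the z-row RHS becomes 110/3 − (-7)·(23/12) = 601/12.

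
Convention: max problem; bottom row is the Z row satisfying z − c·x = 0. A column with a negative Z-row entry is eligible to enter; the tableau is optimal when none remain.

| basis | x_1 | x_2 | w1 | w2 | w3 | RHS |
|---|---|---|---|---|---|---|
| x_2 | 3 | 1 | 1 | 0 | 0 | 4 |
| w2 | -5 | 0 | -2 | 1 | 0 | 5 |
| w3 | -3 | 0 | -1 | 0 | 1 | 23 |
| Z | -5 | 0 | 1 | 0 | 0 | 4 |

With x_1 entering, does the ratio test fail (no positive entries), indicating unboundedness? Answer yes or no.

no

Column x_1 has positive entries in row(s) 1, so the ratio test bounds it — not unbounded.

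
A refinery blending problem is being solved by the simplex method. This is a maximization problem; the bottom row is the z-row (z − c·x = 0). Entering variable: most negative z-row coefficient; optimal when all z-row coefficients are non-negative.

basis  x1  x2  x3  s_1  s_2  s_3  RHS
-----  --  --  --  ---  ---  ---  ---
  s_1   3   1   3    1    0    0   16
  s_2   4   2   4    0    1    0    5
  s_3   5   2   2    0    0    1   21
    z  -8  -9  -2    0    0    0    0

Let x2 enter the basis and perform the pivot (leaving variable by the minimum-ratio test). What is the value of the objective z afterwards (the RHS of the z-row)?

45/2

Ratio test on column x2 — row 1: 16/1 = 16; row 2: 5/2 = 5/2; row 3: 21/2 = 21/2. Minimum is 5/2 at row 2 (s_2 leaves); pivot element 2.
Pivot on row 2; the z-row RHS becomes 0 − (-9)·(5/2) = 45/2.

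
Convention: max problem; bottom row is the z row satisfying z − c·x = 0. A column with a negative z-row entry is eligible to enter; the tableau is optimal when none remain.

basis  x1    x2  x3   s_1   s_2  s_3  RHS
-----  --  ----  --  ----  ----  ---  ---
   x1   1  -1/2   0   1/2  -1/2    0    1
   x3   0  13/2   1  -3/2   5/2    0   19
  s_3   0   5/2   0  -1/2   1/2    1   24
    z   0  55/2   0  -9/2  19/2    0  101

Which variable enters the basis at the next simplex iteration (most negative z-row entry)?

Negative z-row entries: s_1: -9/2.
The most negative is -9/2 in column s_1, so s_1 enters.

s_1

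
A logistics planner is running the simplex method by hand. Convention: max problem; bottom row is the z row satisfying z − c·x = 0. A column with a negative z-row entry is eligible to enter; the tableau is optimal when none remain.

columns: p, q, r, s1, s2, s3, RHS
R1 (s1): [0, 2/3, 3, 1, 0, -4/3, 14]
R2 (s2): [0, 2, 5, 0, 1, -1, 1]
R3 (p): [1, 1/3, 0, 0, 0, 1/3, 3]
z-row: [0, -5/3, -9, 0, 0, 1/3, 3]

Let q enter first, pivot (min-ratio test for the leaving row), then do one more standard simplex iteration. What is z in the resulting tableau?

24/5

Ratio test on column q — row 1: 14/(2/3) = 21; row 2: 1/2 = 1/2; row 3: 3/(1/3) = 9. Minimum is 1/2 at row 2 (s2 leaves); pivot element 2.
Pivot on row 2; the z-row RHS becomes 3 − (-5/3)·(1/2) = 23/6.
Next entering variable (most negative z-row entry -29/6): r.
Ratio test on column r — row 1: (41/3)/(4/3) = 41/4; row 2: (1/2)/(5/2) = 1/5; row 3: entry -5/6 ≤ 0. Minimum is 1/5 at row 2 (q leaves); pivot element 5/2.
After the second pivot the z-row RHS is 23/6 − (-29/6)·(1/5) = 24/5.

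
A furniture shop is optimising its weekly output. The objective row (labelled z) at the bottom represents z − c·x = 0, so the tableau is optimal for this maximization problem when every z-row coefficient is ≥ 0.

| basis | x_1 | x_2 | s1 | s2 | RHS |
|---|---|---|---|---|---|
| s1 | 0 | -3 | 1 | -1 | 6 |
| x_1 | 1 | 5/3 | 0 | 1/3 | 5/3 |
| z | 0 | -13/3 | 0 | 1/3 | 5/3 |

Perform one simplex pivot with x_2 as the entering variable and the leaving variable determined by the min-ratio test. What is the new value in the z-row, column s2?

Ratio test on column x_2 — row 1: entry -3 ≤ 0; row 2: (5/3)/(5/3) = 1. Minimum is 1 at row 2 (x_1 leaves); pivot element 5/3.
Divide row 2 by 5/3; eliminate column x_2 from the other rows.
z-row update in column s2: 1/3 − (-13/3)·(1/5) = 6/5.

6/5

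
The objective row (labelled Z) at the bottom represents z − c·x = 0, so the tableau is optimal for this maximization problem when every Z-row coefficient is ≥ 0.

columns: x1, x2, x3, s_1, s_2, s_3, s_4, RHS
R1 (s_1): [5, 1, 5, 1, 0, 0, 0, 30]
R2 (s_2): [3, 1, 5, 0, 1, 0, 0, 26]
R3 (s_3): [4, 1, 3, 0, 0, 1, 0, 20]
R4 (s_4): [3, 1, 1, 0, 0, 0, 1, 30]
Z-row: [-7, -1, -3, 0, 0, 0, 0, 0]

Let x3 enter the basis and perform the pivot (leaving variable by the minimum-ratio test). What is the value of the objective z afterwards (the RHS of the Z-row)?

78/5

Ratio test on column x3 — row 1: 30/5 = 6; row 2: 26/5 = 26/5; row 3: 20/3 = 20/3; row 4: 30/1 = 30. Minimum is 26/5 at row 2 (s_2 leaves); pivot element 5.
Pivot on row 2; the Z-row RHS becomes 0 − (-3)·(26/5) = 78/5.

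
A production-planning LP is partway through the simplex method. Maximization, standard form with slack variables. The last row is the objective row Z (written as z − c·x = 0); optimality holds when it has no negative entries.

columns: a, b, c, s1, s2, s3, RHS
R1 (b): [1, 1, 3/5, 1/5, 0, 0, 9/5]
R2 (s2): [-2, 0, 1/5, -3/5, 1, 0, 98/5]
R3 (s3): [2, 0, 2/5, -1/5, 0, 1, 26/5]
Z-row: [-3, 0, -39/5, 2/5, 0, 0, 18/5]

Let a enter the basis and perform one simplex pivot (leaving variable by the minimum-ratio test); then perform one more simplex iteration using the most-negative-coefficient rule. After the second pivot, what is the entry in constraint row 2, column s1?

Ratio test on column a — row 1: (9/5)/1 = 9/5; row 2: entry -2 ≤ 0; row 3: (26/5)/2 = 13/5. Minimum is 9/5 at row 1 (b leaves); pivot element 1.
Divide row 1 by 1; eliminate column a from the other rows.
Second iteration: most negative Z-row entry is -6 in column c, so c enters.
Ratio test on column c — row 1: (9/5)/(3/5) = 3; row 2: (116/5)/(7/5) = 116/7; row 3: entry -4/5 ≤ 0. Minimum is 3 at row 1 (a leaves); pivot element 3/5.
Divide row 1 by 3/5; eliminate column c from the other rows.
After both pivots, the entry at constraint row 2, column s1 is -2/3.

-2/3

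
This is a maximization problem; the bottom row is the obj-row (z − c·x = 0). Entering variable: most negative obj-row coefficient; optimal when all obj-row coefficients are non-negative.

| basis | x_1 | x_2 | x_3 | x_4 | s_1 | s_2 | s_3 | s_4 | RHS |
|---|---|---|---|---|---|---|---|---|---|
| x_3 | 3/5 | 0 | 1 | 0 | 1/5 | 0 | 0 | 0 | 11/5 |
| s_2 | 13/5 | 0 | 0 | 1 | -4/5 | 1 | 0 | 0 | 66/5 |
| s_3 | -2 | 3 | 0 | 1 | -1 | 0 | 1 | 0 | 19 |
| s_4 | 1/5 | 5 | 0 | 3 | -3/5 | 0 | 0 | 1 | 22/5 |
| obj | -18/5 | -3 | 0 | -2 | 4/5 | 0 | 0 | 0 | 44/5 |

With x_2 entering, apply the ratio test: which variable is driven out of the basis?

s_4

Column x_2 entries and ratios — x_3: 0 ≤ 0, skip; s_2: 0 ≤ 0, skip; s_3: 19/3 = 19/3; s_4: (22/5)/5 = 22/25.
Smallest ratio is 22/25 in the row of s_4, so s_4 leaves.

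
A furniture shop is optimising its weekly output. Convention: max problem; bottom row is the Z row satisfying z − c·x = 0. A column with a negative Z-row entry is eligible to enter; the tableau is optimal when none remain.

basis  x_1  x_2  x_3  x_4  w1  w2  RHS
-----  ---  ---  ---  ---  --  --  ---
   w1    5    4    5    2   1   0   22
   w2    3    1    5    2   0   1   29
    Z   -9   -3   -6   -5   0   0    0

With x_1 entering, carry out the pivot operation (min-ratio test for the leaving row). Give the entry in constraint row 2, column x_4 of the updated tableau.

4/5

Ratio test on column x_1 — row 1: 22/5 = 22/5; row 2: 29/3 = 29/3. Minimum is 22/5 at row 1 (w1 leaves); pivot element 5.
Divide row 1 by 5; eliminate column x_1 from the other rows.
Row 2 update in column x_4: 2 − 3·(2/5) = 4/5.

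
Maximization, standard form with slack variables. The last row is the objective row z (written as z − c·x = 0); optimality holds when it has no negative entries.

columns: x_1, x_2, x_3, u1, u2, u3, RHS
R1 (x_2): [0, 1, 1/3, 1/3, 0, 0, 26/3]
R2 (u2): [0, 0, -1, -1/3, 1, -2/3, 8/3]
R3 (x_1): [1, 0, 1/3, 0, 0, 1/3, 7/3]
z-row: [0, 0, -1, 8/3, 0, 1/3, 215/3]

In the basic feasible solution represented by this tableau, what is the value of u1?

u1 is not in the basis, so in the current basic feasible solution u1 = 0.

0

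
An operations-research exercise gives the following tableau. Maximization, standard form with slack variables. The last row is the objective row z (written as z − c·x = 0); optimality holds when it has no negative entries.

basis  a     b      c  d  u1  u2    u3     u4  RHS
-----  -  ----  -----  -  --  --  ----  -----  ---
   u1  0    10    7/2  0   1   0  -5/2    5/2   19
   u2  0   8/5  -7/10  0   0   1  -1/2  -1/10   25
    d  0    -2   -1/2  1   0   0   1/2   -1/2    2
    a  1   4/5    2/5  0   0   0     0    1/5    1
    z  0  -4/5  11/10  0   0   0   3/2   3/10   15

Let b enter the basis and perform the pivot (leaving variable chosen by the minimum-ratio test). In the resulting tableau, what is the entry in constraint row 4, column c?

1/2

Ratio test on column b — row 1: 19/10 = 19/10; row 2: 25/(8/5) = 125/8; row 3: entry -2 ≤ 0; row 4: 1/(4/5) = 5/4. Minimum is 5/4 at row 4 (a leaves); pivot element 4/5.
Divide row 4 by 4/5; eliminate column b from the other rows.
In the new row 4, the c entry is the old entry divided by the pivot: (2/5)/(4/5) = 1/2.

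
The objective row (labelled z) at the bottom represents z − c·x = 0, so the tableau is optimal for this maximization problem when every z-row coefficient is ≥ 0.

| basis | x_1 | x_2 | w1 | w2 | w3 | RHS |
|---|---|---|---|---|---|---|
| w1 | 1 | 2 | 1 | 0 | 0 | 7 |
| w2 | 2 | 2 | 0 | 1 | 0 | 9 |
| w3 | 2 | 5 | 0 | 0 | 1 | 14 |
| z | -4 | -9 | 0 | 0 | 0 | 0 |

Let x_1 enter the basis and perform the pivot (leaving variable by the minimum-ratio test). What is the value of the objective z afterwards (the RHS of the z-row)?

Ratio test on column x_1 — row 1: 7/1 = 7; row 2: 9/2 = 9/2; row 3: 14/2 = 7. Minimum is 9/2 at row 2 (w2 leaves); pivot element 2.
Pivot on row 2; the z-row RHS becomes 0 − (-4)·(9/2) = 18.

18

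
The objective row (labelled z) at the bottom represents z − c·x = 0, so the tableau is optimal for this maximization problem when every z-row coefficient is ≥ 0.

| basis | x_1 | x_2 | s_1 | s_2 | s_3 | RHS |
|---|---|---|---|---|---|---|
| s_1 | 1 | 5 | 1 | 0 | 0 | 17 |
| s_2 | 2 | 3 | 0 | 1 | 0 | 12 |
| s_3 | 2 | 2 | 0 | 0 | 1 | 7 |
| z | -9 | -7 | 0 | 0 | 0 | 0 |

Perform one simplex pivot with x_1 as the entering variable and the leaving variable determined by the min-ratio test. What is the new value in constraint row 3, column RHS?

Ratio test on column x_1 — row 1: 17/1 = 17; row 2: 12/2 = 6; row 3: 7/2 = 7/2. Minimum is 7/2 at row 3 (s_3 leaves); pivot element 2.
Divide row 3 by 2; eliminate column x_1 from the other rows.
In the new row 3, the RHS entry is the old entry divided by the pivot: 7/2 = 7/2.

7/2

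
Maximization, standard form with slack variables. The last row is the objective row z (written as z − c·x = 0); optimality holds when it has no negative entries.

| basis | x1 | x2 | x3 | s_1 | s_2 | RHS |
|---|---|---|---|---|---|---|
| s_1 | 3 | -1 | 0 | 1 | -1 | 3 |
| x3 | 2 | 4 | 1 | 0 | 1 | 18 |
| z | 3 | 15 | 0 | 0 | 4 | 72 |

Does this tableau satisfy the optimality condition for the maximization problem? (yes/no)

yes

Every z-row coefficient is ≥ 0, so the tableau is optimal.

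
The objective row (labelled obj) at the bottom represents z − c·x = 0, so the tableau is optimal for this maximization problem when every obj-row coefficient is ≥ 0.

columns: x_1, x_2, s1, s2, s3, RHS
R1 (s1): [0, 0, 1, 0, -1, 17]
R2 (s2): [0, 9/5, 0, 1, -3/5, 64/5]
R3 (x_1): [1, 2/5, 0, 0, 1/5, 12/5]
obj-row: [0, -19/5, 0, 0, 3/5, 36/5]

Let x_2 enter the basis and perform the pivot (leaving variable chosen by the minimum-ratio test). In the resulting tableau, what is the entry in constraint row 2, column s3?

-3/2

Ratio test on column x_2 — row 1: entry 0 ≤ 0; row 2: (64/5)/(9/5) = 64/9; row 3: (12/5)/(2/5) = 6. Minimum is 6 at row 3 (x_1 leaves); pivot element 2/5.
Divide row 3 by 2/5; eliminate column x_2 from the other rows.
Row 2 update in column s3: -3/5 − (9/5)·(1/2) = -3/2.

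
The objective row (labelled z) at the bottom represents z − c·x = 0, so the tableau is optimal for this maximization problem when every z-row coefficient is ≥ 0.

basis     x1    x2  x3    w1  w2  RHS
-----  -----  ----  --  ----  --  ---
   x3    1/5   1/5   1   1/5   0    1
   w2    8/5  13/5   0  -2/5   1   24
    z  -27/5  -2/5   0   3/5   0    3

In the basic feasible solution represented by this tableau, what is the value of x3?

x3 is basic (row 1); its value is the RHS of that row, 1.

1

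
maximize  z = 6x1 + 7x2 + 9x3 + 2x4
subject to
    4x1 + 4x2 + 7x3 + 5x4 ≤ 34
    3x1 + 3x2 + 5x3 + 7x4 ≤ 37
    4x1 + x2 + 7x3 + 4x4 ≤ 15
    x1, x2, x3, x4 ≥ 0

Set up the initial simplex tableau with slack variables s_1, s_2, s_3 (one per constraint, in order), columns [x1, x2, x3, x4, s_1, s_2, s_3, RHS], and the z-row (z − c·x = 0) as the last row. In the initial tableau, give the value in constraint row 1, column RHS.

34

The RHS of constraint 1 is b_1 = 34.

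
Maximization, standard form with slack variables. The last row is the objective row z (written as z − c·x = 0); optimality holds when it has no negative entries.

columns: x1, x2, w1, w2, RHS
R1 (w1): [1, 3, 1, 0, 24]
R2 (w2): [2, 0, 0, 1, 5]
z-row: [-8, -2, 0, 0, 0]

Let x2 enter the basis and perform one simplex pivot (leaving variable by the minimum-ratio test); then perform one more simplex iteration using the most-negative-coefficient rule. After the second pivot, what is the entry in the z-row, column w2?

Ratio test on column x2 — row 1: 24/3 = 8; row 2: entry 0 ≤ 0. Minimum is 8 at row 1 (w1 leaves); pivot element 3.
Divide row 1 by 3; eliminate column x2 from the other rows.
Second iteration: most negative z-row entry is -22/3 in column x1, so x1 enters.
Ratio test on column x1 — row 1: 8/(1/3) = 24; row 2: 5/2 = 5/2. Minimum is 5/2 at row 2 (w2 leaves); pivot element 2.
Divide row 2 by 2; eliminate column x1 from the other rows.
After both pivots, the entry at the z-row, column w2 is 11/3.

11/3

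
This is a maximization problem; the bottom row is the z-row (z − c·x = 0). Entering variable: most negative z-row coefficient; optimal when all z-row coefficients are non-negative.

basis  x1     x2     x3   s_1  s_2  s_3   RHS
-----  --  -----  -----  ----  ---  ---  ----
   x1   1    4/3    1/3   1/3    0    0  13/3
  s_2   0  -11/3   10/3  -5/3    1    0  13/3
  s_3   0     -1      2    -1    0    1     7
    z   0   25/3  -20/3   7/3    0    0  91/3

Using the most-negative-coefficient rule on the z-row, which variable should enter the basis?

Negative z-row entries: x3: -20/3.
The most negative is -20/3 in column x3, so x3 enters.

x3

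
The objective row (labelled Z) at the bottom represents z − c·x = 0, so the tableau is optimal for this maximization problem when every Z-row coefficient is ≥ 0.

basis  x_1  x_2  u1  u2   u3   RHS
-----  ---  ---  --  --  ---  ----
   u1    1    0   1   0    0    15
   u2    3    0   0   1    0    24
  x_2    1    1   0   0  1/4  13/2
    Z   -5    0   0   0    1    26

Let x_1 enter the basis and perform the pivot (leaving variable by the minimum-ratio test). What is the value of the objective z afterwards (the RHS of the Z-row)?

Ratio test on column x_1 — row 1: 15/1 = 15; row 2: 24/3 = 8; row 3: (13/2)/1 = 13/2. Minimum is 13/2 at row 3 (x_2 leaves); pivot element 1.
Pivot on row 3; the Z-row RHS becomes 26 − (-5)·(13/2) = 117/2.

117/2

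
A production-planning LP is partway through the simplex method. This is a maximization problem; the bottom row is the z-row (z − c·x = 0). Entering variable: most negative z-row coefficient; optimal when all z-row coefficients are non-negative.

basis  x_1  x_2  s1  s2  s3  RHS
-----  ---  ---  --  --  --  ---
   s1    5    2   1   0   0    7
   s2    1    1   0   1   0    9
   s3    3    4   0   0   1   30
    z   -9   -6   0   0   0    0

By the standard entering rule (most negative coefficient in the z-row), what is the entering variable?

Negative z-row entries: x_1: -9, x_2: -6.
The most negative is -9 in column x_1, so x_1 enters.

x_1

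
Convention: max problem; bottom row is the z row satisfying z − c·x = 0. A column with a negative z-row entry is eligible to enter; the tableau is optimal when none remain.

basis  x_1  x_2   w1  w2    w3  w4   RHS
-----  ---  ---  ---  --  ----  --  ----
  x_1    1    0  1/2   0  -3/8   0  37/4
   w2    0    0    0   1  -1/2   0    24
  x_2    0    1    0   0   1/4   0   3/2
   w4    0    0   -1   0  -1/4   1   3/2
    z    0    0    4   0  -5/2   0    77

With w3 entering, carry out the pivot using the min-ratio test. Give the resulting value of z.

Ratio test on column w3 — row 1: entry -3/8 ≤ 0; row 2: entry -1/2 ≤ 0; row 3: (3/2)/(1/4) = 6; row 4: entry -1/4 ≤ 0. Minimum is 6 at row 3 (x_2 leaves); pivot element 1/4.
Pivot on row 3; the z-row RHS becomes 77 − (-5/2)·6 = 92.

92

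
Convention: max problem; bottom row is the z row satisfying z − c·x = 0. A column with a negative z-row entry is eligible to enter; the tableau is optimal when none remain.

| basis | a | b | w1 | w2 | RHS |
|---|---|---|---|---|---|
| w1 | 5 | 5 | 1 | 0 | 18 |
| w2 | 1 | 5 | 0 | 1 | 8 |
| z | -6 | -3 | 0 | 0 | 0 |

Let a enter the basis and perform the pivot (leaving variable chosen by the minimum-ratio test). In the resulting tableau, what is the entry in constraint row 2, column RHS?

22/5

Ratio test on column a — row 1: 18/5 = 18/5; row 2: 8/1 = 8. Minimum is 18/5 at row 1 (w1 leaves); pivot element 5.
Divide row 1 by 5; eliminate column a from the other rows.
Row 2 update in column RHS: 8 − 1·(18/5) = 22/5.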